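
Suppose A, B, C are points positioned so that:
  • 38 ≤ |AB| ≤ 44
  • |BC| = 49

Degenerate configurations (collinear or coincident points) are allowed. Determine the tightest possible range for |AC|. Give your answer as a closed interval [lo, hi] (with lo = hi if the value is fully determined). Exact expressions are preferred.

|AB| ∈ [38, 44]
|BC| ∈ {49}
|AC| ∈ [5, 93]

|AC| ∈ [5, 93]  (≈ [5.0000, 93.0000])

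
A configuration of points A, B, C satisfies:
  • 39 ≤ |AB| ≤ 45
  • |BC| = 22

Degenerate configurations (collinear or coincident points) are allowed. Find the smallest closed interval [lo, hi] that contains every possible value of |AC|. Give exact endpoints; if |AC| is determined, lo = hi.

|AB| ∈ [39, 45]
|BC| ∈ {22}
|AC| ∈ [17, 67]

|AC| ∈ [17, 67]  (≈ [17.0000, 67.0000])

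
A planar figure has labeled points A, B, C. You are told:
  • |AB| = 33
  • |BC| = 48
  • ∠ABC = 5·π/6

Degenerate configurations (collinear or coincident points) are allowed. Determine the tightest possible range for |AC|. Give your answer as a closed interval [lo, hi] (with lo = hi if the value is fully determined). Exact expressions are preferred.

|AB| ∈ {33}
|BC| ∈ {48}
|AC| ∈ {3·√(176·√(3) + 377)}

|AC| = 3·√(176·√(3) + 377)  (≈ 78.3363)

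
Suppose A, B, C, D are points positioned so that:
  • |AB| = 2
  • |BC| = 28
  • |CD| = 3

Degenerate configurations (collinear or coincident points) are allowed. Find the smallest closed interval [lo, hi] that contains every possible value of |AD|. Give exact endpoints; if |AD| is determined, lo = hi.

|AD| ∈ [23, 33]  (≈ [23.0000, 33.0000])

|AB| ∈ {2}
|BC| ∈ {28}
|CD| ∈ {3}
|AC| ∈ [26, 30]
|BD| ∈ [25, 31]
|AD| ∈ [23, 33]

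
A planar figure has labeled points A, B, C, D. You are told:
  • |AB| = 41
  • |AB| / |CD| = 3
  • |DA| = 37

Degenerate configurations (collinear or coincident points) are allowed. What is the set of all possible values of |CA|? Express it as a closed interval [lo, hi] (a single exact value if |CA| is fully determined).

|CA| ∈ [70/3, 152/3]  (≈ [23.3333, 50.6667])

|AB| ∈ {41}
|AD| ∈ {37}
|CD| ∈ {41/3}
|BD| ∈ [4, 78]
|AC| ∈ [70/3, 152/3]
|BC| ∈ [0, 275/3]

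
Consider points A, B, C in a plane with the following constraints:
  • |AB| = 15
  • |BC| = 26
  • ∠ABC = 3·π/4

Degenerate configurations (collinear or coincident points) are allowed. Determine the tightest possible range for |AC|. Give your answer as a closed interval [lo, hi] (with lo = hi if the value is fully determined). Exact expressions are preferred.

|AB| ∈ {15}
|BC| ∈ {26}
|AC| ∈ {√(390·√(2) + 901)}

|AC| = √(390·√(2) + 901)  (≈ 38.1122)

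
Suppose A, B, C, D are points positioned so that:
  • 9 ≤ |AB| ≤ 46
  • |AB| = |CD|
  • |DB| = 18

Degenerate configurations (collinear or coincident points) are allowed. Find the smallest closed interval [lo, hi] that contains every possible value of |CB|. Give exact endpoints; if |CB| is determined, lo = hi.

|CB| ∈ [0, 64]  (≈ [0.0000, 64.0000])

|AB| ∈ [9, 46]
|BD| ∈ {18}
|CD| ∈ [9, 46]
|AD| ∈ [0, 64]
|BC| ∈ [0, 64]
|AC| ∈ [0, 110]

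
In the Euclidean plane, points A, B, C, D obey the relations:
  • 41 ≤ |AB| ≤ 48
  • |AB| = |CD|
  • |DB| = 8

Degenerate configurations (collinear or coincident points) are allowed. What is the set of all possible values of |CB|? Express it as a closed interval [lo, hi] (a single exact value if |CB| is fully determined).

|AB| ∈ [41, 48]
|BD| ∈ {8}
|CD| ∈ [41, 48]
|AD| ∈ [33, 56]
|BC| ∈ [33, 56]
|AC| ∈ [0, 104]

|CB| ∈ [33, 56]  (≈ [33.0000, 56.0000])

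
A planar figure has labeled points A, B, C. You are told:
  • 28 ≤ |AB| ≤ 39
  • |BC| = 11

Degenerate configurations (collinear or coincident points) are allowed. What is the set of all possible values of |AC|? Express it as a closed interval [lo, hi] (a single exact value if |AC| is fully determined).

|AB| ∈ [28, 39]
|BC| ∈ {11}
|AC| ∈ [17, 50]

|AC| ∈ [17, 50]  (≈ [17.0000, 50.0000])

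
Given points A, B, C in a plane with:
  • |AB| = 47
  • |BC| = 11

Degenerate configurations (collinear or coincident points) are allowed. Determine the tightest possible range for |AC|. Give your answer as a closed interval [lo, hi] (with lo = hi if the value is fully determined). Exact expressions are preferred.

|AC| ∈ [36, 58]  (≈ [36.0000, 58.0000])

|AB| ∈ {47}
|BC| ∈ {11}
|AC| ∈ [36, 58]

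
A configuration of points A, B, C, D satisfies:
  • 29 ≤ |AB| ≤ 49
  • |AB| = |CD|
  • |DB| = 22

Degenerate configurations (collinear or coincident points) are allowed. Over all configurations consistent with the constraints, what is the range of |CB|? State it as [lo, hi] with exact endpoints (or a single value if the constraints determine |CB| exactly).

|CB| ∈ [7, 71]  (≈ [7.0000, 71.0000])

|AB| ∈ [29, 49]
|BD| ∈ {22}
|CD| ∈ [29, 49]
|AD| ∈ [7, 71]
|BC| ∈ [7, 71]
|AC| ∈ [0, 120]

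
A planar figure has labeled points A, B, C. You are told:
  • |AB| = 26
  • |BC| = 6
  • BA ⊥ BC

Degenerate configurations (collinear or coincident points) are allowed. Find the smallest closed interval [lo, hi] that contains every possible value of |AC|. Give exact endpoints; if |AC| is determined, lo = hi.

|AC| = 2·√(178)  (≈ 26.6833)

|AB| ∈ {26}
|BC| ∈ {6}
|AC| ∈ {2·√(178)}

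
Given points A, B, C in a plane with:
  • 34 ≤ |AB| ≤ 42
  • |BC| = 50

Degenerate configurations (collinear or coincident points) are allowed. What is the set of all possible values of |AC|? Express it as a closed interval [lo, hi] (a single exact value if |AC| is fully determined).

|AB| ∈ [34, 42]
|BC| ∈ {50}
|AC| ∈ [8, 92]

|AC| ∈ [8, 92]  (≈ [8.0000, 92.0000])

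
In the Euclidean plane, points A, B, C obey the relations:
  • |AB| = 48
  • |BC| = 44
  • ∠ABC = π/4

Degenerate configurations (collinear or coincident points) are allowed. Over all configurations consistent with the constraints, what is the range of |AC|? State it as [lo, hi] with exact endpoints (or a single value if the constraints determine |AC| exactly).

|AC| = 4·√(265 - 132·√(2))  (≈ 35.4003)

|AB| ∈ {48}
|BC| ∈ {44}
|AC| ∈ {4·√(265 - 132·√(2))}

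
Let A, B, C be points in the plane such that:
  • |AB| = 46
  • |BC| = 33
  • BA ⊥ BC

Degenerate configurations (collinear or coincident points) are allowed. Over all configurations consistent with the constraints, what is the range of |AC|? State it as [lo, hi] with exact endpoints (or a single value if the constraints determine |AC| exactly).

|AC| = √(3205)  (≈ 56.6127)

|AB| ∈ {46}
|BC| ∈ {33}
|AC| ∈ {√(3205)}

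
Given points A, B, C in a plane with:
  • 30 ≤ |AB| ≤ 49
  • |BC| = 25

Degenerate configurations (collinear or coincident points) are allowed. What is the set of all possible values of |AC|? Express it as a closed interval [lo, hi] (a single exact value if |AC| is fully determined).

|AB| ∈ [30, 49]
|BC| ∈ {25}
|AC| ∈ [5, 74]

|AC| ∈ [5, 74]  (≈ [5.0000, 74.0000])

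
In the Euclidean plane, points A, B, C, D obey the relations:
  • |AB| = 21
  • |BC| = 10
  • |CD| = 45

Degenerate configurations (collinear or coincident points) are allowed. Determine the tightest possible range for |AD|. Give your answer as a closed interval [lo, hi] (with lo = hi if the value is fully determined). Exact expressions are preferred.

|AB| ∈ {21}
|BC| ∈ {10}
|CD| ∈ {45}
|AC| ∈ [11, 31]
|BD| ∈ [35, 55]
|AD| ∈ [14, 76]

|AD| ∈ [14, 76]  (≈ [14.0000, 76.0000])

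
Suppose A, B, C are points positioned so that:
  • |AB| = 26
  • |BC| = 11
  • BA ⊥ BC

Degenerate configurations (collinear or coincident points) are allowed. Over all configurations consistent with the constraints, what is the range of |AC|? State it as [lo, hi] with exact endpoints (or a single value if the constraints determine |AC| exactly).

|AC| = √(797)  (≈ 28.2312)

|AB| ∈ {26}
|BC| ∈ {11}
|AC| ∈ {√(797)}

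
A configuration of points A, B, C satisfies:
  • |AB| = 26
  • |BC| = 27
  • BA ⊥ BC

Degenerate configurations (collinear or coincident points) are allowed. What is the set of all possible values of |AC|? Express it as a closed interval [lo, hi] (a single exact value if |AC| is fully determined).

|AB| ∈ {26}
|BC| ∈ {27}
|AC| ∈ {√(1405)}

|AC| = √(1405)  (≈ 37.4833)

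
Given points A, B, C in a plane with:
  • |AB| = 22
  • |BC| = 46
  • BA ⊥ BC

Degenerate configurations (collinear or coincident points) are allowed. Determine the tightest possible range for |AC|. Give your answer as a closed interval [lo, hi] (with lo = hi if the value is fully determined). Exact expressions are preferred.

|AC| = 10·√(26)  (≈ 50.9902)

|AB| ∈ {22}
|BC| ∈ {46}
|AC| ∈ {10·√(26)}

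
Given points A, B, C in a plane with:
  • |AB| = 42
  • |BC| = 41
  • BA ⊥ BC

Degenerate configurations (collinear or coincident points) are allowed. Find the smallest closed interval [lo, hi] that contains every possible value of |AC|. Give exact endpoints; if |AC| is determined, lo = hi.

|AB| ∈ {42}
|BC| ∈ {41}
|AC| ∈ {√(3445)}

|AC| = √(3445)  (≈ 58.6941)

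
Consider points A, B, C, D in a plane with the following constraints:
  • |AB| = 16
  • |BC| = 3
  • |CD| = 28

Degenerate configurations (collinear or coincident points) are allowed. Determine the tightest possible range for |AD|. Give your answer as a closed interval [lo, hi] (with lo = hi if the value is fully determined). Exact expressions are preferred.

|AD| ∈ [9, 47]  (≈ [9.0000, 47.0000])

|AB| ∈ {16}
|BC| ∈ {3}
|CD| ∈ {28}
|AC| ∈ [13, 19]
|BD| ∈ [25, 31]
|AD| ∈ [9, 47]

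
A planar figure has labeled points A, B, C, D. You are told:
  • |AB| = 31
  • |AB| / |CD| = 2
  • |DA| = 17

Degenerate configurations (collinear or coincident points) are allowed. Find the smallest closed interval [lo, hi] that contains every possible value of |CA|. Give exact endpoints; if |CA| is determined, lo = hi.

|AB| ∈ {31}
|AD| ∈ {17}
|CD| ∈ {31/2}
|BD| ∈ [14, 48]
|AC| ∈ [3/2, 65/2]
|BC| ∈ [0, 127/2]

|CA| ∈ [3/2, 65/2]  (≈ [1.5000, 32.5000])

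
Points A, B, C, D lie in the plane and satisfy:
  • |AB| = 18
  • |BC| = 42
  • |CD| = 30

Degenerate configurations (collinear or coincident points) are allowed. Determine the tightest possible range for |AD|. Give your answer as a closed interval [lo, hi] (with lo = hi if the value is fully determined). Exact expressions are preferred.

|AB| ∈ {18}
|BC| ∈ {42}
|CD| ∈ {30}
|AC| ∈ [24, 60]
|BD| ∈ [12, 72]
|AD| ∈ [0, 90]

|AD| ∈ [0, 90]  (≈ [0.0000, 90.0000])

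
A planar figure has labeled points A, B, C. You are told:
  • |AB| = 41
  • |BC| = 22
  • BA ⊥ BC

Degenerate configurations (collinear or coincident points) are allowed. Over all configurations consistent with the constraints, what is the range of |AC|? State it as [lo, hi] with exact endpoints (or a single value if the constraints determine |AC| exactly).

|AC| = √(2165)  (≈ 46.5296)

|AB| ∈ {41}
|BC| ∈ {22}
|AC| ∈ {√(2165)}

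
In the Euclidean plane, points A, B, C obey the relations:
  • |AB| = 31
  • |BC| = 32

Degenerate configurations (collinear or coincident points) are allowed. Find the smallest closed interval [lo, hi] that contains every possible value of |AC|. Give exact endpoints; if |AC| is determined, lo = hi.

|AC| ∈ [1, 63]  (≈ [1.0000, 63.0000])

|AB| ∈ {31}
|BC| ∈ {32}
|AC| ∈ [1, 63]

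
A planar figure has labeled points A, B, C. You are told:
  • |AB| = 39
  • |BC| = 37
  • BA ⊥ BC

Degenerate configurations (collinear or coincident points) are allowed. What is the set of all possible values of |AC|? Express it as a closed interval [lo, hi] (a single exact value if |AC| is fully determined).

|AB| ∈ {39}
|BC| ∈ {37}
|AC| ∈ {17·√(10)}

|AC| = 17·√(10)  (≈ 53.7587)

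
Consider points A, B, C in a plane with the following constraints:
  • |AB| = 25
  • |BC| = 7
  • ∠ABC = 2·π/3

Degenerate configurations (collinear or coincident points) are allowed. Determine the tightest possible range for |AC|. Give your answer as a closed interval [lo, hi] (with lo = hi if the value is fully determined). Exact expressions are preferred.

|AB| ∈ {25}
|BC| ∈ {7}
|AC| ∈ {√(849)}

|AC| = √(849)  (≈ 29.1376)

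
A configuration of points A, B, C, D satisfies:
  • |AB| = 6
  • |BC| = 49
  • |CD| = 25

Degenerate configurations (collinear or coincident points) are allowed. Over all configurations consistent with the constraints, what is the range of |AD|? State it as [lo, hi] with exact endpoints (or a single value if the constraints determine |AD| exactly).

|AB| ∈ {6}
|BC| ∈ {49}
|CD| ∈ {25}
|AC| ∈ [43, 55]
|BD| ∈ [24, 74]
|AD| ∈ [18, 80]

|AD| ∈ [18, 80]  (≈ [18.0000, 80.0000])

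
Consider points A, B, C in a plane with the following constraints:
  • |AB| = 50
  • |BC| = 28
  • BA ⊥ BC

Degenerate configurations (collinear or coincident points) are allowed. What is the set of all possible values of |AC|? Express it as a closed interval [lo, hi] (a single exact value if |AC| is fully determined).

|AB| ∈ {50}
|BC| ∈ {28}
|AC| ∈ {2·√(821)}

|AC| = 2·√(821)  (≈ 57.3062)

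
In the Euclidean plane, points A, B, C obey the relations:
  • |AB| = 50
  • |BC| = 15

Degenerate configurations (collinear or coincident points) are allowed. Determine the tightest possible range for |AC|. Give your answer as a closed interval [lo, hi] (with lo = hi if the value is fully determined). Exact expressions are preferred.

|AC| ∈ [35, 65]  (≈ [35.0000, 65.0000])

|AB| ∈ {50}
|BC| ∈ {15}
|AC| ∈ [35, 65]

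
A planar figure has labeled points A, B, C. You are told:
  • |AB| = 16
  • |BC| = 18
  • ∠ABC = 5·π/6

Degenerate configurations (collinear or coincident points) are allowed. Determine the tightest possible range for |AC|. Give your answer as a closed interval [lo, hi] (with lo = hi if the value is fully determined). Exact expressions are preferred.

|AC| = 2·√(72·√(3) + 145)  (≈ 32.8456)

|AB| ∈ {16}
|BC| ∈ {18}
|AC| ∈ {2·√(72·√(3) + 145)}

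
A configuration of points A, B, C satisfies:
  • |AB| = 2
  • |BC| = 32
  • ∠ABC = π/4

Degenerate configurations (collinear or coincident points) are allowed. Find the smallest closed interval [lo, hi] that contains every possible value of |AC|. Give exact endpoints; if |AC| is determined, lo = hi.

|AB| ∈ {2}
|BC| ∈ {32}
|AC| ∈ {2·√(257 - 16·√(2))}

|AC| = 2·√(257 - 16·√(2))  (≈ 30.6185)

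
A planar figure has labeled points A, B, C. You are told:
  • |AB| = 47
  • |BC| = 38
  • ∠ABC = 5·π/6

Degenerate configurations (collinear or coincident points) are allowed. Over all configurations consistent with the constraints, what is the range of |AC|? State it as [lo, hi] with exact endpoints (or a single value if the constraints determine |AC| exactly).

|AC| = √(1786·√(3) + 3653)  (≈ 82.1367)

|AB| ∈ {47}
|BC| ∈ {38}
|AC| ∈ {√(1786·√(3) + 3653)}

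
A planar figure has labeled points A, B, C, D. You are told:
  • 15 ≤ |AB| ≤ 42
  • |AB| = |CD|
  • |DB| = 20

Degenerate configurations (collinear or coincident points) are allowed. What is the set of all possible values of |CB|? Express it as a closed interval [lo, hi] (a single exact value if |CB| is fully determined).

|AB| ∈ [15, 42]
|BD| ∈ {20}
|CD| ∈ [15, 42]
|AD| ∈ [0, 62]
|BC| ∈ [0, 62]
|AC| ∈ [0, 104]

|CB| ∈ [0, 62]  (≈ [0.0000, 62.0000])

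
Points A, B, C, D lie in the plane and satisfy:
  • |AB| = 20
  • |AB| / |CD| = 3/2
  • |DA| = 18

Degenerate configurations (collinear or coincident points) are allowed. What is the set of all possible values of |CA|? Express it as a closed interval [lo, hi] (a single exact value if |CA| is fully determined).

|AB| ∈ {20}
|AD| ∈ {18}
|CD| ∈ {40/3}
|BD| ∈ [2, 38]
|AC| ∈ [14/3, 94/3]
|BC| ∈ [0, 154/3]

|CA| ∈ [14/3, 94/3]  (≈ [4.6667, 31.3333])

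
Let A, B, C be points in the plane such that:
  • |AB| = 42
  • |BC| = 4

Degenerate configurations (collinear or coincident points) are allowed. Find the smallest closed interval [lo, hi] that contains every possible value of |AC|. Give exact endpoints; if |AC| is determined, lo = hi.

|AC| ∈ [38, 46]  (≈ [38.0000, 46.0000])

|AB| ∈ {42}
|BC| ∈ {4}
|AC| ∈ [38, 46]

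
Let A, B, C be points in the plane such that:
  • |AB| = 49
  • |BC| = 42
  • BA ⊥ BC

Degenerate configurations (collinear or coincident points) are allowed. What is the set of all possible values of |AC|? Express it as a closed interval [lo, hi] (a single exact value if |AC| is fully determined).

|AC| = 7·√(85)  (≈ 64.5368)

|AB| ∈ {49}
|BC| ∈ {42}
|AC| ∈ {7·√(85)}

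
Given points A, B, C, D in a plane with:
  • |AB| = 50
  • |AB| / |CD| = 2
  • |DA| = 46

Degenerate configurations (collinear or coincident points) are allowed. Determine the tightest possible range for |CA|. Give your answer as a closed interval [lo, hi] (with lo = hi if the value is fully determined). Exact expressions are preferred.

|CA| ∈ [21, 71]  (≈ [21.0000, 71.0000])

|AB| ∈ {50}
|AD| ∈ {46}
|CD| ∈ {25}
|BD| ∈ [4, 96]
|AC| ∈ [21, 71]
|BC| ∈ [0, 121]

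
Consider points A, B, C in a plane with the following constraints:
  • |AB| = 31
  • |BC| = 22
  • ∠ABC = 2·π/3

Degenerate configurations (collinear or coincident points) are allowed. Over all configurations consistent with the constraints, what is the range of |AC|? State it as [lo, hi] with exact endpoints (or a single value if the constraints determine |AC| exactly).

|AB| ∈ {31}
|BC| ∈ {22}
|AC| ∈ {√(2127)}

|AC| = √(2127)  (≈ 46.1194)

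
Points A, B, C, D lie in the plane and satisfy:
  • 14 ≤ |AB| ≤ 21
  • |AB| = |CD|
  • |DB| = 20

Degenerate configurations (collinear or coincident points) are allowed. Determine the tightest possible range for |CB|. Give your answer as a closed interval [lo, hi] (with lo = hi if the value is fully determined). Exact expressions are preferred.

|CB| ∈ [0, 41]  (≈ [0.0000, 41.0000])

|AB| ∈ [14, 21]
|BD| ∈ {20}
|CD| ∈ [14, 21]
|AD| ∈ [0, 41]
|BC| ∈ [0, 41]
|AC| ∈ [0, 62]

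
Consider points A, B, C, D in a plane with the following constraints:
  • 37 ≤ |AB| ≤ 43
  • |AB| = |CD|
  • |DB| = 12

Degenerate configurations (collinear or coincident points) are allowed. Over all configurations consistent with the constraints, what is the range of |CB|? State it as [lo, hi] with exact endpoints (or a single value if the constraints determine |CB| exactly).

|AB| ∈ [37, 43]
|BD| ∈ {12}
|CD| ∈ [37, 43]
|AD| ∈ [25, 55]
|BC| ∈ [25, 55]
|AC| ∈ [0, 98]

|CB| ∈ [25, 55]  (≈ [25.0000, 55.0000])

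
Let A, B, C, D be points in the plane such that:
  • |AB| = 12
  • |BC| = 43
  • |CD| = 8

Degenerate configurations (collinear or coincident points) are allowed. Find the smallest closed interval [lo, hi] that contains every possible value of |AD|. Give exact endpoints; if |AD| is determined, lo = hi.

|AB| ∈ {12}
|BC| ∈ {43}
|CD| ∈ {8}
|AC| ∈ [31, 55]
|BD| ∈ [35, 51]
|AD| ∈ [23, 63]

|AD| ∈ [23, 63]  (≈ [23.0000, 63.0000])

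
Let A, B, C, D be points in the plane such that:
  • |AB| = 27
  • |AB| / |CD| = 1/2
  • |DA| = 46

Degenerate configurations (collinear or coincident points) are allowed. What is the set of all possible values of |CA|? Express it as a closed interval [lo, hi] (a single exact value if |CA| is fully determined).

|AB| ∈ {27}
|AD| ∈ {46}
|CD| ∈ {54}
|BD| ∈ [19, 73]
|AC| ∈ [8, 100]
|BC| ∈ [0, 127]

|CA| ∈ [8, 100]  (≈ [8.0000, 100.0000])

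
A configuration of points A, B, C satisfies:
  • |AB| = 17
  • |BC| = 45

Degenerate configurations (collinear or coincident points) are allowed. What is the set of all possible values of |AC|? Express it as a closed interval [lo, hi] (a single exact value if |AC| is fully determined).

|AB| ∈ {17}
|BC| ∈ {45}
|AC| ∈ [28, 62]

|AC| ∈ [28, 62]  (≈ [28.0000, 62.0000])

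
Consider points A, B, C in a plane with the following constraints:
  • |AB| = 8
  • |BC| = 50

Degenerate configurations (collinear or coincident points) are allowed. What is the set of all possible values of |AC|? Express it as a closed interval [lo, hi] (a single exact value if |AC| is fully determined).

|AC| ∈ [42, 58]  (≈ [42.0000, 58.0000])

|AB| ∈ {8}
|BC| ∈ {50}
|AC| ∈ [42, 58]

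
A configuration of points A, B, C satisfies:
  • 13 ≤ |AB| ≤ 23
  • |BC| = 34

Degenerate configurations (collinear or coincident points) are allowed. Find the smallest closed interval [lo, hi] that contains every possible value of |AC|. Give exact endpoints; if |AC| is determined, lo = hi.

|AC| ∈ [11, 57]  (≈ [11.0000, 57.0000])

|AB| ∈ [13, 23]
|BC| ∈ {34}
|AC| ∈ [11, 57]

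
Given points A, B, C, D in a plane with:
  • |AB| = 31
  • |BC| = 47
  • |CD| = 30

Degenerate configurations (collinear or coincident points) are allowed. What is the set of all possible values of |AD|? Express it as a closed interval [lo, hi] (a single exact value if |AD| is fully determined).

|AB| ∈ {31}
|BC| ∈ {47}
|CD| ∈ {30}
|AC| ∈ [16, 78]
|BD| ∈ [17, 77]
|AD| ∈ [0, 108]

|AD| ∈ [0, 108]  (≈ [0.0000, 108.0000])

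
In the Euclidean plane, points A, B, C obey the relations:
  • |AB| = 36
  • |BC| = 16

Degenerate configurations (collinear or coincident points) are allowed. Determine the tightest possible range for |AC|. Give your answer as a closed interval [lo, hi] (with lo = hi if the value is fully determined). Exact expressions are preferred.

|AC| ∈ [20, 52]  (≈ [20.0000, 52.0000])

|AB| ∈ {36}
|BC| ∈ {16}
|AC| ∈ [20, 52]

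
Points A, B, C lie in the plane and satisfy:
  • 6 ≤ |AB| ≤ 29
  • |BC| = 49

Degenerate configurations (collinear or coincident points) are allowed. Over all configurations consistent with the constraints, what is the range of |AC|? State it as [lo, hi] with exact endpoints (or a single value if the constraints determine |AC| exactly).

|AC| ∈ [20, 78]  (≈ [20.0000, 78.0000])

|AB| ∈ [6, 29]
|BC| ∈ {49}
|AC| ∈ [20, 78]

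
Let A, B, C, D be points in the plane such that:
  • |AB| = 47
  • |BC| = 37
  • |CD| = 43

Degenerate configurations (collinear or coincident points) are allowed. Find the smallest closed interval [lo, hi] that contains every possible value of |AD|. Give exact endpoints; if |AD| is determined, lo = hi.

|AB| ∈ {47}
|BC| ∈ {37}
|CD| ∈ {43}
|AC| ∈ [10, 84]
|BD| ∈ [6, 80]
|AD| ∈ [0, 127]

|AD| ∈ [0, 127]  (≈ [0.0000, 127.0000])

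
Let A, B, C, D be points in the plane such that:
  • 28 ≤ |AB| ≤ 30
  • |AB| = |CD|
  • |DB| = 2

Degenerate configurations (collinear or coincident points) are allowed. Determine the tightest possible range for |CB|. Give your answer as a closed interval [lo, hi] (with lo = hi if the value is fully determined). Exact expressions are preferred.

|AB| ∈ [28, 30]
|BD| ∈ {2}
|CD| ∈ [28, 30]
|AD| ∈ [26, 32]
|BC| ∈ [26, 32]
|AC| ∈ [0, 62]

|CB| ∈ [26, 32]  (≈ [26.0000, 32.0000])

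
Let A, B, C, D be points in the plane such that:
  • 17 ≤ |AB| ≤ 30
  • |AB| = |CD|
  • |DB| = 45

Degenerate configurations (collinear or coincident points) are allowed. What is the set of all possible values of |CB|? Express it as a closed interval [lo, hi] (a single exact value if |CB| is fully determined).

|CB| ∈ [15, 75]  (≈ [15.0000, 75.0000])

|AB| ∈ [17, 30]
|BD| ∈ {45}
|CD| ∈ [17, 30]
|AD| ∈ [15, 75]
|BC| ∈ [15, 75]
|AC| ∈ [0, 105]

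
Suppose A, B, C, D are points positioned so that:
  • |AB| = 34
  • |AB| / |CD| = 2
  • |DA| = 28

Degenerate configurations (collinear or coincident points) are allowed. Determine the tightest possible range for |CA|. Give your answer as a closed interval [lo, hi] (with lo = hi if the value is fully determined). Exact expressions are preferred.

|AB| ∈ {34}
|AD| ∈ {28}
|CD| ∈ {17}
|BD| ∈ [6, 62]
|AC| ∈ [11, 45]
|BC| ∈ [0, 79]

|CA| ∈ [11, 45]  (≈ [11.0000, 45.0000])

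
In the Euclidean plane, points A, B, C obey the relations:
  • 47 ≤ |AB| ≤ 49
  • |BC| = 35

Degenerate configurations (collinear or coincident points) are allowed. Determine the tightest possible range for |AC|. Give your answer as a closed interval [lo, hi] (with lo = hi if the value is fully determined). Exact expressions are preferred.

|AB| ∈ [47, 49]
|BC| ∈ {35}
|AC| ∈ [12, 84]

|AC| ∈ [12, 84]  (≈ [12.0000, 84.0000])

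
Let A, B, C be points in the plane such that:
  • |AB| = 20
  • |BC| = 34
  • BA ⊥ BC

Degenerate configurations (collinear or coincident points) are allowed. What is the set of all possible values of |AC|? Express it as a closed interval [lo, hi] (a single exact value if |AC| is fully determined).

|AB| ∈ {20}
|BC| ∈ {34}
|AC| ∈ {2·√(389)}

|AC| = 2·√(389)  (≈ 39.4462)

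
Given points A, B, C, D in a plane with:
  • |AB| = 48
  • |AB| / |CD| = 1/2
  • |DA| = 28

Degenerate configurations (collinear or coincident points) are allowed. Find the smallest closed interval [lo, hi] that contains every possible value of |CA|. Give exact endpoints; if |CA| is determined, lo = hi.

|CA| ∈ [68, 124]  (≈ [68.0000, 124.0000])

|AB| ∈ {48}
|AD| ∈ {28}
|CD| ∈ {96}
|BD| ∈ [20, 76]
|AC| ∈ [68, 124]
|BC| ∈ [20, 172]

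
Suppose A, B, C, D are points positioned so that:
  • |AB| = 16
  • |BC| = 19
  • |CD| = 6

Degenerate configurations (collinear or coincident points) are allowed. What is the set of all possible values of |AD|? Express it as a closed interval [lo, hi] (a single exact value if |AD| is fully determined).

|AB| ∈ {16}
|BC| ∈ {19}
|CD| ∈ {6}
|AC| ∈ [3, 35]
|BD| ∈ [13, 25]
|AD| ∈ [0, 41]

|AD| ∈ [0, 41]  (≈ [0.0000, 41.0000])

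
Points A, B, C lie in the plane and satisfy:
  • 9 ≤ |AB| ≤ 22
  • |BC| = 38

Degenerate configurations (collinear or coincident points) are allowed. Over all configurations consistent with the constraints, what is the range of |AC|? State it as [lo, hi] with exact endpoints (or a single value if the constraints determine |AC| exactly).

|AB| ∈ [9, 22]
|BC| ∈ {38}
|AC| ∈ [16, 60]

|AC| ∈ [16, 60]  (≈ [16.0000, 60.0000])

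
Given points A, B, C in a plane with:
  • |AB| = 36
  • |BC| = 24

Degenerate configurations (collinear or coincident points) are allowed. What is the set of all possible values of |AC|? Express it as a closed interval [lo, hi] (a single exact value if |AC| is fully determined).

|AB| ∈ {36}
|BC| ∈ {24}
|AC| ∈ [12, 60]

|AC| ∈ [12, 60]  (≈ [12.0000, 60.0000])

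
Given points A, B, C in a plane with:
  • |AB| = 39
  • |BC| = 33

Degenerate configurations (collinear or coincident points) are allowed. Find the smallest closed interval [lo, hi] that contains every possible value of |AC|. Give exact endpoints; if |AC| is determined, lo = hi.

|AC| ∈ [6, 72]  (≈ [6.0000, 72.0000])

|AB| ∈ {39}
|BC| ∈ {33}
|AC| ∈ [6, 72]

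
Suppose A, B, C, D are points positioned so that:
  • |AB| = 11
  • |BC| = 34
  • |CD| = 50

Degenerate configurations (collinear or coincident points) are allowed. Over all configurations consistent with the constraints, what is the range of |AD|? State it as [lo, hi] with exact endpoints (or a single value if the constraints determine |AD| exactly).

|AB| ∈ {11}
|BC| ∈ {34}
|CD| ∈ {50}
|AC| ∈ [23, 45]
|BD| ∈ [16, 84]
|AD| ∈ [5, 95]

|AD| ∈ [5, 95]  (≈ [5.0000, 95.0000])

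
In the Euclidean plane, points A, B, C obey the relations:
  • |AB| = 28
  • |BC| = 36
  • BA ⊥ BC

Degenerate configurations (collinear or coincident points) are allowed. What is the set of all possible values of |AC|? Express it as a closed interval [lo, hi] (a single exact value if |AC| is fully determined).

|AB| ∈ {28}
|BC| ∈ {36}
|AC| ∈ {4·√(130)}

|AC| = 4·√(130)  (≈ 45.6070)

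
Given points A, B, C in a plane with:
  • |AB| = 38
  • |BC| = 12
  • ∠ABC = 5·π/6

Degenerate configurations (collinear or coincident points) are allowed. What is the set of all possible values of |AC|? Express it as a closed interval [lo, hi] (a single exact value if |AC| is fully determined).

|AC| = 2·√(114·√(3) + 397)  (≈ 48.7628)

|AB| ∈ {38}
|BC| ∈ {12}
|AC| ∈ {2·√(114·√(3) + 397)}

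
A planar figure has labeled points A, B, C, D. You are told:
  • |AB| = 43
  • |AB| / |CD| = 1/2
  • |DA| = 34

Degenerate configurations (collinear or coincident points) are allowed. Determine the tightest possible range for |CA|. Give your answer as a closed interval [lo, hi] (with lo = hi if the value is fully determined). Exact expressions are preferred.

|CA| ∈ [52, 120]  (≈ [52.0000, 120.0000])

|AB| ∈ {43}
|AD| ∈ {34}
|CD| ∈ {86}
|BD| ∈ [9, 77]
|AC| ∈ [52, 120]
|BC| ∈ [9, 163]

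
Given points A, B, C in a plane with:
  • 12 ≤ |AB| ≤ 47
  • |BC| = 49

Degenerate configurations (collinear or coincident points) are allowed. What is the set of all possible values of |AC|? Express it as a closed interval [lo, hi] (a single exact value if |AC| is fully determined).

|AB| ∈ [12, 47]
|BC| ∈ {49}
|AC| ∈ [2, 96]

|AC| ∈ [2, 96]  (≈ [2.0000, 96.0000])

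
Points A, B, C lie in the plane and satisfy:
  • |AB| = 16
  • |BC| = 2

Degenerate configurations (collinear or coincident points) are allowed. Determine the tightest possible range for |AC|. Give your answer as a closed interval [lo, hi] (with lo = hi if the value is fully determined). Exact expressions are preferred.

|AC| ∈ [14, 18]  (≈ [14.0000, 18.0000])

|AB| ∈ {16}
|BC| ∈ {2}
|AC| ∈ [14, 18]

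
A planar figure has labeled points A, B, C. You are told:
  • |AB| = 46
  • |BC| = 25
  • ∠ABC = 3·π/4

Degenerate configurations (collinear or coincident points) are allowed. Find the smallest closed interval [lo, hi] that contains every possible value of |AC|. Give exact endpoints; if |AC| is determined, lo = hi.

|AC| = √(1150·√(2) + 2741)  (≈ 66.0859)

|AB| ∈ {46}
|BC| ∈ {25}
|AC| ∈ {√(1150·√(2) + 2741)}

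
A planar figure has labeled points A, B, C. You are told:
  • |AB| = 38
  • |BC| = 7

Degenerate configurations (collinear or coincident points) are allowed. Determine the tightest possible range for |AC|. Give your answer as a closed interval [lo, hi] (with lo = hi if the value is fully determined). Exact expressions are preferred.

|AB| ∈ {38}
|BC| ∈ {7}
|AC| ∈ [31, 45]

|AC| ∈ [31, 45]  (≈ [31.0000, 45.0000])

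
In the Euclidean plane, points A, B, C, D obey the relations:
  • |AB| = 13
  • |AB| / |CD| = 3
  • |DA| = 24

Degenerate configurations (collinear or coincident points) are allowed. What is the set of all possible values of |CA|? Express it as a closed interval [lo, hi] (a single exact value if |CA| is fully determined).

|CA| ∈ [59/3, 85/3]  (≈ [19.6667, 28.3333])

|AB| ∈ {13}
|AD| ∈ {24}
|CD| ∈ {13/3}
|BD| ∈ [11, 37]
|AC| ∈ [59/3, 85/3]
|BC| ∈ [20/3, 124/3]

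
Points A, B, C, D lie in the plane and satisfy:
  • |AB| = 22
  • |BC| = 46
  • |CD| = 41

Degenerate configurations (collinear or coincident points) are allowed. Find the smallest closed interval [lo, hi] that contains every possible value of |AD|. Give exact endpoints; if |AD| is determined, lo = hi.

|AD| ∈ [0, 109]  (≈ [0.0000, 109.0000])

|AB| ∈ {22}
|BC| ∈ {46}
|CD| ∈ {41}
|AC| ∈ [24, 68]
|BD| ∈ [5, 87]
|AD| ∈ [0, 109]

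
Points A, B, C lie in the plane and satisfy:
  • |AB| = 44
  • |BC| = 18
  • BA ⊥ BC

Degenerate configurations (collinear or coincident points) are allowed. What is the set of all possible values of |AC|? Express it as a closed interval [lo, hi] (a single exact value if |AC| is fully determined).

|AC| = 2·√(565)  (≈ 47.5395)

|AB| ∈ {44}
|BC| ∈ {18}
|AC| ∈ {2·√(565)}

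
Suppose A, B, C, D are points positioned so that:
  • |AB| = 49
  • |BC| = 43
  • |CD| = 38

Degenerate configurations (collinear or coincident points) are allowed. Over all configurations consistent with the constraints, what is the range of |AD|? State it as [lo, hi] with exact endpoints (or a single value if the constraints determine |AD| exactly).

|AD| ∈ [0, 130]  (≈ [0.0000, 130.0000])

|AB| ∈ {49}
|BC| ∈ {43}
|CD| ∈ {38}
|AC| ∈ [6, 92]
|BD| ∈ [5, 81]
|AD| ∈ [0, 130]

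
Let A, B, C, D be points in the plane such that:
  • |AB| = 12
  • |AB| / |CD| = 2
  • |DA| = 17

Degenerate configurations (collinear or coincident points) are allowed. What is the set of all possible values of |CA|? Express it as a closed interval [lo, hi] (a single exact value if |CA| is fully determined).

|AB| ∈ {12}
|AD| ∈ {17}
|CD| ∈ {6}
|BD| ∈ [5, 29]
|AC| ∈ [11, 23]
|BC| ∈ [0, 35]

|CA| ∈ [11, 23]  (≈ [11.0000, 23.0000])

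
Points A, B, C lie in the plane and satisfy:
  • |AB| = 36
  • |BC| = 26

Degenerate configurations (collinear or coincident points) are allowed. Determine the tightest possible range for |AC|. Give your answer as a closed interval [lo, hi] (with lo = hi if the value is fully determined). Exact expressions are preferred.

|AC| ∈ [10, 62]  (≈ [10.0000, 62.0000])

|AB| ∈ {36}
|BC| ∈ {26}
|AC| ∈ [10, 62]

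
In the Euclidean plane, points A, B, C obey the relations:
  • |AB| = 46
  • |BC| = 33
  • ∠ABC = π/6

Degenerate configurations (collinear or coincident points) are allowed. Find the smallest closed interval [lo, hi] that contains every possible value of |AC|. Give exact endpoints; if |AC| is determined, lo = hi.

|AC| = √(3205 - 1518·√(3))  (≈ 23.9947)

|AB| ∈ {46}
|BC| ∈ {33}
|AC| ∈ {√(3205 - 1518·√(3))}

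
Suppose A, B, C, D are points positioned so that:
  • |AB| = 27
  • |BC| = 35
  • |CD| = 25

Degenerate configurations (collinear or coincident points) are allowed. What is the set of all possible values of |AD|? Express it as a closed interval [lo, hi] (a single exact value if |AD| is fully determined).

|AB| ∈ {27}
|BC| ∈ {35}
|CD| ∈ {25}
|AC| ∈ [8, 62]
|BD| ∈ [10, 60]
|AD| ∈ [0, 87]

|AD| ∈ [0, 87]  (≈ [0.0000, 87.0000])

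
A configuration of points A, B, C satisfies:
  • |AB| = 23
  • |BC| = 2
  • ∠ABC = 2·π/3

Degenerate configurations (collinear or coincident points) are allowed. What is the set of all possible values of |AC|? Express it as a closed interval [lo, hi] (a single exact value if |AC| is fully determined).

|AB| ∈ {23}
|BC| ∈ {2}
|AC| ∈ {√(579)}

|AC| = √(579)  (≈ 24.0624)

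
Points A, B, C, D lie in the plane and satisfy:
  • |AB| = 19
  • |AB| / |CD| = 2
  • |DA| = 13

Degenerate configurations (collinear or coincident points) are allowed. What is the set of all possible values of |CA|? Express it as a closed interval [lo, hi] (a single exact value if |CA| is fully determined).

|AB| ∈ {19}
|AD| ∈ {13}
|CD| ∈ {19/2}
|BD| ∈ [6, 32]
|AC| ∈ [7/2, 45/2]
|BC| ∈ [0, 83/2]

|CA| ∈ [7/2, 45/2]  (≈ [3.5000, 22.5000])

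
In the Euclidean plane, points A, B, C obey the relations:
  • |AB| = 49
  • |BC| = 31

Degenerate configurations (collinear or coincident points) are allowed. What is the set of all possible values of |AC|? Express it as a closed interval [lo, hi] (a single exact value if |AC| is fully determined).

|AB| ∈ {49}
|BC| ∈ {31}
|AC| ∈ [18, 80]

|AC| ∈ [18, 80]  (≈ [18.0000, 80.0000])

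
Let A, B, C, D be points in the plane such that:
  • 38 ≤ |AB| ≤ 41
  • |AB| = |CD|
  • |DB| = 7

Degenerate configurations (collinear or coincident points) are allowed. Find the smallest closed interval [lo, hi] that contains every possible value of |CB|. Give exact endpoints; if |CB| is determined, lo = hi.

|CB| ∈ [31, 48]  (≈ [31.0000, 48.0000])

|AB| ∈ [38, 41]
|BD| ∈ {7}
|CD| ∈ [38, 41]
|AD| ∈ [31, 48]
|BC| ∈ [31, 48]
|AC| ∈ [0, 89]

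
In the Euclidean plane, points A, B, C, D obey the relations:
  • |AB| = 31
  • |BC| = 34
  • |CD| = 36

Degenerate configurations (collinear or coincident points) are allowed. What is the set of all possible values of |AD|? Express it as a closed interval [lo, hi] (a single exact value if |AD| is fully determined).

|AD| ∈ [0, 101]  (≈ [0.0000, 101.0000])

|AB| ∈ {31}
|BC| ∈ {34}
|CD| ∈ {36}
|AC| ∈ [3, 65]
|BD| ∈ [2, 70]
|AD| ∈ [0, 101]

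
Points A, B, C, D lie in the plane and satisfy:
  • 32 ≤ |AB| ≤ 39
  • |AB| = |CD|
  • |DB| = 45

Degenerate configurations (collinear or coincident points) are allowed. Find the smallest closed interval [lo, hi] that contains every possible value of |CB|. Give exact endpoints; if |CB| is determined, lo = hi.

|CB| ∈ [6, 84]  (≈ [6.0000, 84.0000])

|AB| ∈ [32, 39]
|BD| ∈ {45}
|CD| ∈ [32, 39]
|AD| ∈ [6, 84]
|BC| ∈ [6, 84]
|AC| ∈ [0, 123]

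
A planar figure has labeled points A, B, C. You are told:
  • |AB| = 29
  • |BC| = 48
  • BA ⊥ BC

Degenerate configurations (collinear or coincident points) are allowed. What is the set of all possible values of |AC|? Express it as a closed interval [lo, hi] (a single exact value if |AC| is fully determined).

|AB| ∈ {29}
|BC| ∈ {48}
|AC| ∈ {√(3145)}

|AC| = √(3145)  (≈ 56.0803)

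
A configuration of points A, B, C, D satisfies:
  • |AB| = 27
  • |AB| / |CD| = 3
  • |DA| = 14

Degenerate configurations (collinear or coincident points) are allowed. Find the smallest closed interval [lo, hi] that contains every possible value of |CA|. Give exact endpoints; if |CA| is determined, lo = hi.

|CA| ∈ [5, 23]  (≈ [5.0000, 23.0000])

|AB| ∈ {27}
|AD| ∈ {14}
|CD| ∈ {9}
|BD| ∈ [13, 41]
|AC| ∈ [5, 23]
|BC| ∈ [4, 50]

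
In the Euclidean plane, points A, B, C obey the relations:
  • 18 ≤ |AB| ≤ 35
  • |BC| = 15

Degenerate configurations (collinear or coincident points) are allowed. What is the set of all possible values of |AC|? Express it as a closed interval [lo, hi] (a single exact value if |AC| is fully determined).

|AC| ∈ [3, 50]  (≈ [3.0000, 50.0000])

|AB| ∈ [18, 35]
|BC| ∈ {15}
|AC| ∈ [3, 50]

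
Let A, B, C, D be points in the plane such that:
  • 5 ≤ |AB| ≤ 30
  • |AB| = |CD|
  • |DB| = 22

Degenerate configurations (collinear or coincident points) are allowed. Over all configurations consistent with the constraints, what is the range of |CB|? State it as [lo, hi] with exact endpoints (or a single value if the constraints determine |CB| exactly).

|CB| ∈ [0, 52]  (≈ [0.0000, 52.0000])

|AB| ∈ [5, 30]
|BD| ∈ {22}
|CD| ∈ [5, 30]
|AD| ∈ [0, 52]
|BC| ∈ [0, 52]
|AC| ∈ [0, 82]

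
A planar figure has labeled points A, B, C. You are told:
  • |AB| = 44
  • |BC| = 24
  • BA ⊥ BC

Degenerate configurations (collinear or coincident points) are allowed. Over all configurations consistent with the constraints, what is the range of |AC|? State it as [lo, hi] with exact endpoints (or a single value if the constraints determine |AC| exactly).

|AB| ∈ {44}
|BC| ∈ {24}
|AC| ∈ {4·√(157)}

|AC| = 4·√(157)  (≈ 50.1199)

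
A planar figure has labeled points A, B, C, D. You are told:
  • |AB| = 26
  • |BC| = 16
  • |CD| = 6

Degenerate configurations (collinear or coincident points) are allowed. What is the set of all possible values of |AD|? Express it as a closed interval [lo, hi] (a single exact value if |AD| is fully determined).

|AB| ∈ {26}
|BC| ∈ {16}
|CD| ∈ {6}
|AC| ∈ [10, 42]
|BD| ∈ [10, 22]
|AD| ∈ [4, 48]

|AD| ∈ [4, 48]  (≈ [4.0000, 48.0000])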